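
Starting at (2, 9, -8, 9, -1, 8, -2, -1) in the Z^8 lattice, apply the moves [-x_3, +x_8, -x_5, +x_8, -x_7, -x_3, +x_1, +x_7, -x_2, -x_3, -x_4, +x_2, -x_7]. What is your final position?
(3, 9, -11, 8, -2, 8, -3, 1)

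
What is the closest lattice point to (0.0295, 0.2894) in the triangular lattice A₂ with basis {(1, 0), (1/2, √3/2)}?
(0, 0)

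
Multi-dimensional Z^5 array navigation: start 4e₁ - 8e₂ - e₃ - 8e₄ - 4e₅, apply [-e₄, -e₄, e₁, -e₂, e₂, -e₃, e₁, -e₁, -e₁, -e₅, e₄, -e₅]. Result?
(4, -8, -2, -9, -6)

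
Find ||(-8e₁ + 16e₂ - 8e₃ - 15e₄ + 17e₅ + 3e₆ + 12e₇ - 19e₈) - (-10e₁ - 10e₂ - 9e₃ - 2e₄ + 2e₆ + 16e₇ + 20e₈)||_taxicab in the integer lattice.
103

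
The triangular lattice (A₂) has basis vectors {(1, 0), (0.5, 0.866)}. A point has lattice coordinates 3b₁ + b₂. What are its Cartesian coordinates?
(3.5, 0.866)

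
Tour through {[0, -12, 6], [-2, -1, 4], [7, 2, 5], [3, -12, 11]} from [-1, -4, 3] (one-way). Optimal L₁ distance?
48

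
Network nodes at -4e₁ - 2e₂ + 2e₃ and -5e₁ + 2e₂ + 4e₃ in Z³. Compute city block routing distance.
7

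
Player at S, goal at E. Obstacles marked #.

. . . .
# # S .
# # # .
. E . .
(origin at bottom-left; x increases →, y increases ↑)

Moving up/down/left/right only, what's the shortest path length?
5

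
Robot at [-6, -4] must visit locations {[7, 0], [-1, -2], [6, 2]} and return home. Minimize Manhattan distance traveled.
38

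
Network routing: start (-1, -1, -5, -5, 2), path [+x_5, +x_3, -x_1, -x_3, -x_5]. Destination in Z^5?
(-2, -1, -5, -5, 2)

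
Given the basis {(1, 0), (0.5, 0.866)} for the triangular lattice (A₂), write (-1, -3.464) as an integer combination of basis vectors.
b₁ - 4b₂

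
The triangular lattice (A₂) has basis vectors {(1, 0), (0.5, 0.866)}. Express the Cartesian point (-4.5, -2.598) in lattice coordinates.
-3b₁ - 3b₂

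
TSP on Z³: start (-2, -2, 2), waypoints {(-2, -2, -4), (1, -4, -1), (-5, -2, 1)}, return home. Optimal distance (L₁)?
28
(one optimal route: (-2, -2, 2) → (-2, -2, -4) → (1, -4, -1) → (-5, -2, 1) → (-2, -2, 2))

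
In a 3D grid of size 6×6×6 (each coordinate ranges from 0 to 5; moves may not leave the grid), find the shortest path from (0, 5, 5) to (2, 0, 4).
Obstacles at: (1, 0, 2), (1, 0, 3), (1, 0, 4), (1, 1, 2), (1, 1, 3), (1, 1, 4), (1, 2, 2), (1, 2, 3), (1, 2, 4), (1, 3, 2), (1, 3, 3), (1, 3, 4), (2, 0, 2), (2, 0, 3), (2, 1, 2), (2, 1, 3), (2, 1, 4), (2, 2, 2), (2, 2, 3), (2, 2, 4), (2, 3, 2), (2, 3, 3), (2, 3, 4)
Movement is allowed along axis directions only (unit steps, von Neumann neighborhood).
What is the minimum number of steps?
8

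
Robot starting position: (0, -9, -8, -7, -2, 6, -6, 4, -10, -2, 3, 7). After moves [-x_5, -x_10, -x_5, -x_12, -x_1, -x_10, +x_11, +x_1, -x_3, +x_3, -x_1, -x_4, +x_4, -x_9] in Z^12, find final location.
(-1, -9, -8, -7, -4, 6, -6, 4, -11, -4, 4, 6)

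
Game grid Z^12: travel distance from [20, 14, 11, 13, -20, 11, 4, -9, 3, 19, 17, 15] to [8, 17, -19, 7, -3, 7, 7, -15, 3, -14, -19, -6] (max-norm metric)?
36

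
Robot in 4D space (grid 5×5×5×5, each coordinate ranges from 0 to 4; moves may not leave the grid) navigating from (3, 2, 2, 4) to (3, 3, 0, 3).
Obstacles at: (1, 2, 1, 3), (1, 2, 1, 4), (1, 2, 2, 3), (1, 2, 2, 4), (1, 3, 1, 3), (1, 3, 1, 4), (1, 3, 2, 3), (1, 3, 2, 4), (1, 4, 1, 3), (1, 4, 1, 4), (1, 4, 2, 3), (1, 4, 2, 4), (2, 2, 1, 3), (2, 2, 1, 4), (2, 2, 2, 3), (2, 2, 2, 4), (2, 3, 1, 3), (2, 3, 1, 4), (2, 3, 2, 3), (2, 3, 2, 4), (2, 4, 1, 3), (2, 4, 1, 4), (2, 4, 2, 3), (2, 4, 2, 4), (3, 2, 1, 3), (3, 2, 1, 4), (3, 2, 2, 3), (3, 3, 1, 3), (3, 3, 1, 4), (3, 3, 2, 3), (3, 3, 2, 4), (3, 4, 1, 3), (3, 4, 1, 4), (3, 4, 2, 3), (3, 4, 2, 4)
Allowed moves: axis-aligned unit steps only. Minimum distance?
6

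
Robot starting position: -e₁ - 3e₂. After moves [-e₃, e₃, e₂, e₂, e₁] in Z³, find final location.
(0, -1, 0)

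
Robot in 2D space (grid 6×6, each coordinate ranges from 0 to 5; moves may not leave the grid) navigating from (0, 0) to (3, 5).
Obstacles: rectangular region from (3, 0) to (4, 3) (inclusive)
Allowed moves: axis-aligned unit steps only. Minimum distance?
8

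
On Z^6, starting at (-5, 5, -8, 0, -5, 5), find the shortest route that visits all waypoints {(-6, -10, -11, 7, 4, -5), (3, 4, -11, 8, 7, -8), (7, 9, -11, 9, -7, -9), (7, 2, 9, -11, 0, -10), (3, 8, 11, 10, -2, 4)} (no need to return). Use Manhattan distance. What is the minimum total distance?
195
(one optimal route: (-5, 5, -8, 0, -5, 5) → (-6, -10, -11, 7, 4, -5) → (3, 4, -11, 8, 7, -8) → (7, 9, -11, 9, -7, -9) → (3, 8, 11, 10, -2, 4) → (7, 2, 9, -11, 0, -10))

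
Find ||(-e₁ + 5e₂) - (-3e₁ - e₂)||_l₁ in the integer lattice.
8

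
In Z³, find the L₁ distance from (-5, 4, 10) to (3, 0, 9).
13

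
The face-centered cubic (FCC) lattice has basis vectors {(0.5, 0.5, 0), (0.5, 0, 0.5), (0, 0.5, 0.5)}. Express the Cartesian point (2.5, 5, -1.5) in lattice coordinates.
9b₁ - 4b₂ + b₃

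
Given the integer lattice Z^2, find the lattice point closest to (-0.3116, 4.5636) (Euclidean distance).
(0, 5)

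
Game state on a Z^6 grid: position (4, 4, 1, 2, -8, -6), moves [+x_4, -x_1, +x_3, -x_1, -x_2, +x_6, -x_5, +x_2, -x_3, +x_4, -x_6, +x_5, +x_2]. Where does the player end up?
(2, 5, 1, 4, -8, -6)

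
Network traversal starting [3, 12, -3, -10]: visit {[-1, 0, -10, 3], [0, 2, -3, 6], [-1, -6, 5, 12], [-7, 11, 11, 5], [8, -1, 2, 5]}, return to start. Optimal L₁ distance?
166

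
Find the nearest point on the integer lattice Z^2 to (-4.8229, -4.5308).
(-5, -5)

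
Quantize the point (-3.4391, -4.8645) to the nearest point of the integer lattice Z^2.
(-3, -5)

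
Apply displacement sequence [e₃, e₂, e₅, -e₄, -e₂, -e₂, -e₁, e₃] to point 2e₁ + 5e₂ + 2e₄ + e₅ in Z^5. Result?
(1, 4, 2, 1, 2)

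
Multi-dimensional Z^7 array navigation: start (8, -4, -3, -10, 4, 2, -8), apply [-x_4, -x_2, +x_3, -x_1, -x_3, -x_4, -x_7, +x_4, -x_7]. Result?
(7, -5, -3, -11, 4, 2, -10)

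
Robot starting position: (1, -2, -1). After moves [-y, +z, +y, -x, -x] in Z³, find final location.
(-1, -2, 0)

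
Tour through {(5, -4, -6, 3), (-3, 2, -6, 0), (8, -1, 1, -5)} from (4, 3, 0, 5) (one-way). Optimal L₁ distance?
57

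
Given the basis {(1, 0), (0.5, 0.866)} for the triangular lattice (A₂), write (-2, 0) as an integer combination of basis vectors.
-2b₁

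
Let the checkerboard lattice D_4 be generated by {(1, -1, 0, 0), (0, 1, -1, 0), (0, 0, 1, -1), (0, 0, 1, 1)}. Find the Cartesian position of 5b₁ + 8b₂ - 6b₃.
(5, 3, -14, 6)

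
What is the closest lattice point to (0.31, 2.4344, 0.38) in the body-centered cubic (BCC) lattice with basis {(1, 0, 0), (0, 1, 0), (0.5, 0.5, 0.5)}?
(0.5, 2.5, 0.5)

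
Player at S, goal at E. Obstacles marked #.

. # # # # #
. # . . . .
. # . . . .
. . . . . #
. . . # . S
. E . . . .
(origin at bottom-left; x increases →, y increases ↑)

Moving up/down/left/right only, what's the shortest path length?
5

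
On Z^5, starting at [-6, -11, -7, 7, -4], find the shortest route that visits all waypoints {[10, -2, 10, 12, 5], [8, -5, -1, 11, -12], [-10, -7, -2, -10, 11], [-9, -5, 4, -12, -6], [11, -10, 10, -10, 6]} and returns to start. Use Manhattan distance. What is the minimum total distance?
214
(one optimal route: (-6, -11, -7, 7, -4) → (8, -5, -1, 11, -12) → (10, -2, 10, 12, 5) → (11, -10, 10, -10, 6) → (-10, -7, -2, -10, 11) → (-9, -5, 4, -12, -6) → (-6, -11, -7, 7, -4))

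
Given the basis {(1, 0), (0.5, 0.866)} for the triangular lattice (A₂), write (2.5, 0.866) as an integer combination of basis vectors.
2b₁ + b₂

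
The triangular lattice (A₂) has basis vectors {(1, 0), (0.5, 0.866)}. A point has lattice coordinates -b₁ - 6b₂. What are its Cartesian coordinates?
(-4, -5.196)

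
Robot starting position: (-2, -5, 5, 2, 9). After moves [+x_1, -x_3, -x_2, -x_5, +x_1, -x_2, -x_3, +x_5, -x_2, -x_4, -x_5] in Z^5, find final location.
(0, -8, 3, 1, 8)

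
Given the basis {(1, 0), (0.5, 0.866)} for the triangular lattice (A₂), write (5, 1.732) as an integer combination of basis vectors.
4b₁ + 2b₂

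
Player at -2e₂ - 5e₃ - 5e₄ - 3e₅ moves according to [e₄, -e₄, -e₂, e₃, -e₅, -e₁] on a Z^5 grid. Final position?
(-1, -3, -4, -5, -4)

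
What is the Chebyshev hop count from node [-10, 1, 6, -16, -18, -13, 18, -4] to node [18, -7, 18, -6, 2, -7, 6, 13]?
28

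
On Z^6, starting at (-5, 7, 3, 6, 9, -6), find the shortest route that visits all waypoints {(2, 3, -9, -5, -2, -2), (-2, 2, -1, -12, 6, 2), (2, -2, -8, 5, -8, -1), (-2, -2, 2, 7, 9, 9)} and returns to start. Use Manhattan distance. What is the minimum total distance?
168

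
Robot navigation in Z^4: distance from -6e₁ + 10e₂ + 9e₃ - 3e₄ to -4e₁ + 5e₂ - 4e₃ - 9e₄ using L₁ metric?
26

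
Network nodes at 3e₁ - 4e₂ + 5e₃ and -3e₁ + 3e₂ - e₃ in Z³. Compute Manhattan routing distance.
19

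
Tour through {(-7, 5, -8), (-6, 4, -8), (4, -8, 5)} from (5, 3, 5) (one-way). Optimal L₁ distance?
49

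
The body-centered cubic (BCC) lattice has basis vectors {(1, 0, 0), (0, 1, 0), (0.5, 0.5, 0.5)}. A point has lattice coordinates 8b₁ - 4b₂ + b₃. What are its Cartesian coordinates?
(8.5, -3.5, 0.5)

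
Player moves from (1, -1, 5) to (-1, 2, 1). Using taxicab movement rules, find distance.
9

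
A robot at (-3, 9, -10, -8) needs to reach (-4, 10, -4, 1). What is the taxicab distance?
17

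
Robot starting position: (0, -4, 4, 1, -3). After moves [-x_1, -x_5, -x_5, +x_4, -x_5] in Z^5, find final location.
(-1, -4, 4, 2, -6)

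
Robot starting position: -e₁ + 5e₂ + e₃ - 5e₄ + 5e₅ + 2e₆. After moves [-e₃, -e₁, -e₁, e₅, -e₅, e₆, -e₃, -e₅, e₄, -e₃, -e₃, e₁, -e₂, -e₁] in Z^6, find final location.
(-3, 4, -3, -4, 4, 3)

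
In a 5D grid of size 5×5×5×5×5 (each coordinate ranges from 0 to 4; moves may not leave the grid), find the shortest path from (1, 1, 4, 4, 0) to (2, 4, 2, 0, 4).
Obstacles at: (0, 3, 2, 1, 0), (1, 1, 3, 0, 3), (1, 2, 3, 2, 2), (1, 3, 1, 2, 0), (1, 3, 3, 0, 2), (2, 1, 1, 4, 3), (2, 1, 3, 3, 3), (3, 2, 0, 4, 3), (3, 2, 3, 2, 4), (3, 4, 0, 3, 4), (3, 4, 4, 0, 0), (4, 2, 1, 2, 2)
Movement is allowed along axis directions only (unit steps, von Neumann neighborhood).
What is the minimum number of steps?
14
(one shortest path: (1, 1, 4, 4, 0) → (2, 1, 4, 4, 0) → (2, 2, 4, 4, 0) → (2, 3, 4, 4, 0) → (2, 4, 4, 4, 0) → (2, 4, 3, 4, 0) → (2, 4, 2, 4, 0) → (2, 4, 2, 3, 0) → (2, 4, 2, 2, 0) → (2, 4, 2, 1, 0) → (2, 4, 2, 0, 0) → (2, 4, 2, 0, 1) → (2, 4, 2, 0, 2) → (2, 4, 2, 0, 3) → (2, 4, 2, 0, 4))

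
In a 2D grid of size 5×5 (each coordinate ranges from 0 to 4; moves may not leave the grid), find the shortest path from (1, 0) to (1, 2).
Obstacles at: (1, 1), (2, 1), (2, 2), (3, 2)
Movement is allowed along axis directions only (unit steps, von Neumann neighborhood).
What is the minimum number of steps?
4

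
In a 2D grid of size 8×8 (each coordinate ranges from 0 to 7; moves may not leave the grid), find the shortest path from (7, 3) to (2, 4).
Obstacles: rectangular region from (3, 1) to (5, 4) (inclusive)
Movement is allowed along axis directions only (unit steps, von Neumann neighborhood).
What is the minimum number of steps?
8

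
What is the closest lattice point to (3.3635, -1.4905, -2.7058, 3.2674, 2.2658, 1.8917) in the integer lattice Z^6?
(3, -1, -3, 3, 2, 2)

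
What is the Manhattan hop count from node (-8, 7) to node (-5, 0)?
10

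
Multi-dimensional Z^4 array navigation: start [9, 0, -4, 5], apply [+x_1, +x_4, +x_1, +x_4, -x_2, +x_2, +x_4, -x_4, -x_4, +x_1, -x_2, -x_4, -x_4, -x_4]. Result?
(12, -1, -4, 3)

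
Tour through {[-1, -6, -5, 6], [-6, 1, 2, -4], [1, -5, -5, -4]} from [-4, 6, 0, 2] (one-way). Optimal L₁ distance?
48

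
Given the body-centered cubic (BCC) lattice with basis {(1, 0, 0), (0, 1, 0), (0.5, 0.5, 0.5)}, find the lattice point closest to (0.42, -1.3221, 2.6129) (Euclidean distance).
(0.5, -1.5, 2.5)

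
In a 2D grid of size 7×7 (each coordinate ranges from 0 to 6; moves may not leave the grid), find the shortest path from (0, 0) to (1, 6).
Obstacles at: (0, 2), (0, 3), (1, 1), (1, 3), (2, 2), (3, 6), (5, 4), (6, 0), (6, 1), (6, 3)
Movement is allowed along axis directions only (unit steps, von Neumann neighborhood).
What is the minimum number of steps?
11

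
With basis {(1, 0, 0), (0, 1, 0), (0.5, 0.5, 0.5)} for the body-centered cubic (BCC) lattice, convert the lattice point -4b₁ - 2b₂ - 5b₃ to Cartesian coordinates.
(-6.5, -4.5, -2.5)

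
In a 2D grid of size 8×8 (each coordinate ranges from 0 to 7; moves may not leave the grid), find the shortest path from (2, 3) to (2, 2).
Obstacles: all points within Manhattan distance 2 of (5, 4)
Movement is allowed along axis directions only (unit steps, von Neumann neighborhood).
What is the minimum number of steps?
1
(one shortest path: (2, 3) → (2, 2))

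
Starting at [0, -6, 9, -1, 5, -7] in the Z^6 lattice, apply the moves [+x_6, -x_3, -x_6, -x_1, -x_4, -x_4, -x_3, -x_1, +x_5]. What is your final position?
(-2, -6, 7, -3, 6, -7)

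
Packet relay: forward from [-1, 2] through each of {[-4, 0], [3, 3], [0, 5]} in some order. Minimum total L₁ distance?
19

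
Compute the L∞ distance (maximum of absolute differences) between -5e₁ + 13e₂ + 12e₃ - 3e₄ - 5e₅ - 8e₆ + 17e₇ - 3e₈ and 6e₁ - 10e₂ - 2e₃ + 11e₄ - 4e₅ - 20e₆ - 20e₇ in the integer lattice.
37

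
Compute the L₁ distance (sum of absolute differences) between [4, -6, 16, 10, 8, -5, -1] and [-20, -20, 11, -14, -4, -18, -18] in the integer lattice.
109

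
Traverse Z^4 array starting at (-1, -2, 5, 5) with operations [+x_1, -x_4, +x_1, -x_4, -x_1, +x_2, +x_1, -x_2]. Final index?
(1, -2, 5, 3)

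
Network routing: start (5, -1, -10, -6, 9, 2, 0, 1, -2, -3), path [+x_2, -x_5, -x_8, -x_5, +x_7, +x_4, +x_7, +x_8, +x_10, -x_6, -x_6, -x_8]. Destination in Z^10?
(5, 0, -10, -5, 7, 0, 2, 0, -2, -2)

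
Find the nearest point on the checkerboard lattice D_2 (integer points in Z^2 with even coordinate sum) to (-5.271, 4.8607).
(-5, 5)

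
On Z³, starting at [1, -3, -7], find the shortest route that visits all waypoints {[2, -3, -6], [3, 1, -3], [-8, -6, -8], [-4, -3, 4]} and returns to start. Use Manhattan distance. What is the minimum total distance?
60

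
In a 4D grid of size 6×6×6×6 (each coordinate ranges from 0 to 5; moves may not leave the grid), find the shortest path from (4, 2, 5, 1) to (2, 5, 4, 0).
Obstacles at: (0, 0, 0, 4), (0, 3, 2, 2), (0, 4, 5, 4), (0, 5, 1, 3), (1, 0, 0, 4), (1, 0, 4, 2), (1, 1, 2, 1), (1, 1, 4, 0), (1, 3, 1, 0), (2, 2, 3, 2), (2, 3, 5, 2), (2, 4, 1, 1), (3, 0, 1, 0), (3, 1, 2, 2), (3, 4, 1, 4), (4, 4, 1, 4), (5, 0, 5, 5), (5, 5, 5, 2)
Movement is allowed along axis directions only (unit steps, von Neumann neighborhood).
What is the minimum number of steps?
7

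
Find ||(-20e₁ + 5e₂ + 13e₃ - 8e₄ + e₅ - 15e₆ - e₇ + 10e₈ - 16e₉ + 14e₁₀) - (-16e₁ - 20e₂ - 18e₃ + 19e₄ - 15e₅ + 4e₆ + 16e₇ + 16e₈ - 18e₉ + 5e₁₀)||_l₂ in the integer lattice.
57.9483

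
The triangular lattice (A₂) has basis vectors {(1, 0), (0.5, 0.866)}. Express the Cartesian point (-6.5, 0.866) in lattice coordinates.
-7b₁ + b₂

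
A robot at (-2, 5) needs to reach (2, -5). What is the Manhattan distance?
14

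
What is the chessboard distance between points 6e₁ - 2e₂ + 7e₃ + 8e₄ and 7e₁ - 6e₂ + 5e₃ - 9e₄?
17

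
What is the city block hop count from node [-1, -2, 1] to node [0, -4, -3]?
7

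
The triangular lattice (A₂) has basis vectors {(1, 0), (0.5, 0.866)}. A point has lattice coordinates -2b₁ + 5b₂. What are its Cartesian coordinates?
(0.5, 4.33)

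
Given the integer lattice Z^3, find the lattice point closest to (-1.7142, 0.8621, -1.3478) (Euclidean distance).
(-2, 1, -1)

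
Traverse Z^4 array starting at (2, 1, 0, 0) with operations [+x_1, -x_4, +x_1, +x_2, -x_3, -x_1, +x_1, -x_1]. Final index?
(3, 2, -1, -1)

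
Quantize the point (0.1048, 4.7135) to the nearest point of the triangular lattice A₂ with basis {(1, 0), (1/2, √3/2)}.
(0, 5.196)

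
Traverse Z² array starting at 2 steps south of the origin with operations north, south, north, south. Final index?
(0, -2)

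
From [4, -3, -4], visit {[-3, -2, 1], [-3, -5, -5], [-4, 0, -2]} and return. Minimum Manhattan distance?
38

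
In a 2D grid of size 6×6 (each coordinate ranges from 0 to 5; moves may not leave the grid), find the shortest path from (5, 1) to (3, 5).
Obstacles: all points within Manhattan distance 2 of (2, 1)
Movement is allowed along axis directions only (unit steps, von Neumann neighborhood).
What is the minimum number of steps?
6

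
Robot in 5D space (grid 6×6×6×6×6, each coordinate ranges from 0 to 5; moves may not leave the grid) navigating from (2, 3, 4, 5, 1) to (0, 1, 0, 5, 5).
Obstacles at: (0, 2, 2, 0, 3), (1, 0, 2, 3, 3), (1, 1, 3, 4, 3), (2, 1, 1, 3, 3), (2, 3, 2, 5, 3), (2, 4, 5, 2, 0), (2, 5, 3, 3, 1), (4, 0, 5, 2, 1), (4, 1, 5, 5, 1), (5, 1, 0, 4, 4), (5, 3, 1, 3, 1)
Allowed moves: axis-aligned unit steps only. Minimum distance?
12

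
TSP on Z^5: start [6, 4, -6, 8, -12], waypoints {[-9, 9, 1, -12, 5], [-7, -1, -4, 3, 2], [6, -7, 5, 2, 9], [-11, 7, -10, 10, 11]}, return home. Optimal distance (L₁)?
212
(one optimal route: (6, 4, -6, 8, -12) → (6, -7, 5, 2, 9) → (-7, -1, -4, 3, 2) → (-9, 9, 1, -12, 5) → (-11, 7, -10, 10, 11) → (6, 4, -6, 8, -12))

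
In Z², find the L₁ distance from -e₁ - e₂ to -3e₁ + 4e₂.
7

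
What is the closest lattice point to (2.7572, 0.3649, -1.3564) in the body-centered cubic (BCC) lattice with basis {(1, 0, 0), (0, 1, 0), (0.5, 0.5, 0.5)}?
(2.5, 0.5, -1.5)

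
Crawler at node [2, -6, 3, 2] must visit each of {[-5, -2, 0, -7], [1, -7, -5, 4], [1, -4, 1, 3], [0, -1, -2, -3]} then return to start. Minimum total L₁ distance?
66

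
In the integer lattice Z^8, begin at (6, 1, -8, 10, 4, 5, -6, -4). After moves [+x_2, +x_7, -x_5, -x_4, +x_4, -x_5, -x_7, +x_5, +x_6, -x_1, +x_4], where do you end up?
(5, 2, -8, 11, 3, 6, -6, -4)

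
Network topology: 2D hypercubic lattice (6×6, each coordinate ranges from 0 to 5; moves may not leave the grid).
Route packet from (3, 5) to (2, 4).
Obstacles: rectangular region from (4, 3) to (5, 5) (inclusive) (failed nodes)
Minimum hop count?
2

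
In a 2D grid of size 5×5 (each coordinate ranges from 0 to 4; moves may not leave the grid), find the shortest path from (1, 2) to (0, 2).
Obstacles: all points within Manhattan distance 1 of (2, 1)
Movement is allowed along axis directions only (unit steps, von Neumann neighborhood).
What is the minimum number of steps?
1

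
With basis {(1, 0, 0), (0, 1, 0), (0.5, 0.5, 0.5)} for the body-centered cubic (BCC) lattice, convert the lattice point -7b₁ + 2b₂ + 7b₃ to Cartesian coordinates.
(-3.5, 5.5, 3.5)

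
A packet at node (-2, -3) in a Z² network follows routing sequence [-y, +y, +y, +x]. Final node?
(-1, -2)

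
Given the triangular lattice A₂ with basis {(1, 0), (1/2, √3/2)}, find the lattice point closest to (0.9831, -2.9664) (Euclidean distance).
(1, -3.464)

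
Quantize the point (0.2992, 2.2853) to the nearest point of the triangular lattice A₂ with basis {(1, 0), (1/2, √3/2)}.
(0.5, 2.598)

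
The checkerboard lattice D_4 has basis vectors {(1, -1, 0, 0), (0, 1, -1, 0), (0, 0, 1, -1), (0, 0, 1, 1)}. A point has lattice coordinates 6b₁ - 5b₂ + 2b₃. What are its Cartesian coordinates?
(6, -11, 7, -2)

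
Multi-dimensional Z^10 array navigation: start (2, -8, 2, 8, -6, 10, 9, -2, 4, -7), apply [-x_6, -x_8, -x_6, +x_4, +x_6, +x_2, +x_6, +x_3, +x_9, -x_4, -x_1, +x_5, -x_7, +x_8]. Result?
(1, -7, 3, 8, -5, 10, 8, -2, 5, -7)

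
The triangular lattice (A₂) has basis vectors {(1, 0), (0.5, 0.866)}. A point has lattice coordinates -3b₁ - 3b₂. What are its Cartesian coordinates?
(-4.5, -2.598)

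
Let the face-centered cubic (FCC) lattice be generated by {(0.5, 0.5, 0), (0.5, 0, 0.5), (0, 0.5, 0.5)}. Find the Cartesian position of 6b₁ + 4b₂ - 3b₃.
(5, 1.5, 0.5)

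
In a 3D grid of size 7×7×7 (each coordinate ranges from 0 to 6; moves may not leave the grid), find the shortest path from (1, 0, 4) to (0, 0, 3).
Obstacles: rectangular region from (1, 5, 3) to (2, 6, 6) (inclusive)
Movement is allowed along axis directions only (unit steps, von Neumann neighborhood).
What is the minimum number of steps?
2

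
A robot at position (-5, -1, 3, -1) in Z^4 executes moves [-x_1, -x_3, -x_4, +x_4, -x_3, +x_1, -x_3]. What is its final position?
(-5, -1, 0, -1)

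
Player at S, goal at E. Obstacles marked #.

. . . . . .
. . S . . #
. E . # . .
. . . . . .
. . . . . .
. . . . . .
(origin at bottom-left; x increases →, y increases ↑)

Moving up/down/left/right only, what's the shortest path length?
2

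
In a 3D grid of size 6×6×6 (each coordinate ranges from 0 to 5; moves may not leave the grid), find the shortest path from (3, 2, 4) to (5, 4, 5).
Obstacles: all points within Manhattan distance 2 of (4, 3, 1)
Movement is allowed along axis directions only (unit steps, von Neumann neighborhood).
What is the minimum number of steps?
5
(one shortest path: (3, 2, 4) → (4, 2, 4) → (5, 2, 4) → (5, 3, 4) → (5, 4, 4) → (5, 4, 5))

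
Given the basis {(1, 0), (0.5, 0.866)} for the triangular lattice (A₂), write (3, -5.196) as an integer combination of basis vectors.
6b₁ - 6b₂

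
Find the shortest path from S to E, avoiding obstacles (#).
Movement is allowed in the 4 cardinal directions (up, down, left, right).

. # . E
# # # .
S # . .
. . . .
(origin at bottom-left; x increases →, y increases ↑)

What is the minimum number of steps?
7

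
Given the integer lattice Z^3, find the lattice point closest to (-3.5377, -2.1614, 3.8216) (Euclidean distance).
(-4, -2, 4)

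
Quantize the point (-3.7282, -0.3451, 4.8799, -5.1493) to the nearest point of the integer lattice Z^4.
(-4, 0, 5, -5)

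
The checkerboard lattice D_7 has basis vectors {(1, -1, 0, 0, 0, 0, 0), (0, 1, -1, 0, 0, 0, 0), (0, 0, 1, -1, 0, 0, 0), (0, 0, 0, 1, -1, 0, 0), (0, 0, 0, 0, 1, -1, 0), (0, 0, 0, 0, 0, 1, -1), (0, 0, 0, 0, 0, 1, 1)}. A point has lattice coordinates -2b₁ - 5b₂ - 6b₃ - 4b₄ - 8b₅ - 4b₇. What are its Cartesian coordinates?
(-2, -3, -1, 2, -4, 4, -4)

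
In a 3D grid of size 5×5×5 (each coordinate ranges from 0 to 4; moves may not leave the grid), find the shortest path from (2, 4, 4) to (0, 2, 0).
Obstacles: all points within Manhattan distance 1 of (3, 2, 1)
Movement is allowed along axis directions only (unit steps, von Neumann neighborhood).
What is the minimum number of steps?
8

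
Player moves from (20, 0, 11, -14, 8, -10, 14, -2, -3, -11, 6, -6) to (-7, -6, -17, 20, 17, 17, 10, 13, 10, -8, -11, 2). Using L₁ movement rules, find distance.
191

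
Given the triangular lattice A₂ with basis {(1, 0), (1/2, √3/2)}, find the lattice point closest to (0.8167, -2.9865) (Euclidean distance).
(0.5, -2.598)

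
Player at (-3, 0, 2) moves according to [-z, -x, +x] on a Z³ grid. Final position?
(-3, 0, 1)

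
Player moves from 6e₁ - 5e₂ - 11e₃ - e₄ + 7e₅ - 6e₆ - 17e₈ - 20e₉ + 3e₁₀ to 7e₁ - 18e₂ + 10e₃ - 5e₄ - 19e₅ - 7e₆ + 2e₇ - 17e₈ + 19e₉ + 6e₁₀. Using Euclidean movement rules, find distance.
53.2729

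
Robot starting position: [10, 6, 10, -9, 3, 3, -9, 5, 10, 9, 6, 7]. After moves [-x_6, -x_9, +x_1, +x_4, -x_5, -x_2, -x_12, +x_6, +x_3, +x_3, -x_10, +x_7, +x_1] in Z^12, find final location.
(12, 5, 12, -8, 2, 3, -8, 5, 9, 8, 6, 6)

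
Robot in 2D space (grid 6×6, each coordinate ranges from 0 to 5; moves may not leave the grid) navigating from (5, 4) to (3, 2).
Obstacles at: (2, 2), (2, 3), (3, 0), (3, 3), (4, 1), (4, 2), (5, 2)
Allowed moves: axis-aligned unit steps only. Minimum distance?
10
(one shortest path: (5, 4) → (4, 4) → (3, 4) → (2, 4) → (1, 4) → (1, 3) → (1, 2) → (1, 1) → (2, 1) → (3, 1) → (3, 2))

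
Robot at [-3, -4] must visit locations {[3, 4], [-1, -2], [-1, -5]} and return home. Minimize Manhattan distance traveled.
30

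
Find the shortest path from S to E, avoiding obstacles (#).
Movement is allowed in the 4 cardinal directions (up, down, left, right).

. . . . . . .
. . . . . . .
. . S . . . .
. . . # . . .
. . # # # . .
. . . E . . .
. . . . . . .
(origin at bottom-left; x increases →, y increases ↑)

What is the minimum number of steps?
6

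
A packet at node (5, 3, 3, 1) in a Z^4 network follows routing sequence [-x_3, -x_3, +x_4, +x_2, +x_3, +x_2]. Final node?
(5, 5, 2, 2)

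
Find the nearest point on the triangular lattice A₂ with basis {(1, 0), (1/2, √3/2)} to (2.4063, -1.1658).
(2.5, -0.866)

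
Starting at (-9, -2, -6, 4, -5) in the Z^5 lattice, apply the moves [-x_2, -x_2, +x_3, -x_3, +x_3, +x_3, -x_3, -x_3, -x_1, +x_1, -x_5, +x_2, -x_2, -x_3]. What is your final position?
(-9, -4, -7, 4, -6)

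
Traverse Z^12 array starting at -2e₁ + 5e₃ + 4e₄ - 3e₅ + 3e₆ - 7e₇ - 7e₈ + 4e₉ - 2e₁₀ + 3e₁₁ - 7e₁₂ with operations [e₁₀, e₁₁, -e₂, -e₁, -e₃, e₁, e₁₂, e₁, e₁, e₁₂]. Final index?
(0, -1, 4, 4, -3, 3, -7, -7, 4, -1, 4, -5)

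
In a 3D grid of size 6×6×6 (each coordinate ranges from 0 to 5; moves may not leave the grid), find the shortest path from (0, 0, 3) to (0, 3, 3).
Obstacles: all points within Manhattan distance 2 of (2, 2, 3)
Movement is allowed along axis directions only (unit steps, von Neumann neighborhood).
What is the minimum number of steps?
5
(one shortest path: (0, 0, 3) → (0, 1, 3) → (0, 1, 2) → (0, 2, 2) → (0, 3, 2) → (0, 3, 3))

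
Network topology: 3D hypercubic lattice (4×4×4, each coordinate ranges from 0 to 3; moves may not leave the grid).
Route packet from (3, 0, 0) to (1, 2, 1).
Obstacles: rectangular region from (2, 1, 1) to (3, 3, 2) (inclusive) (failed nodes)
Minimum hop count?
5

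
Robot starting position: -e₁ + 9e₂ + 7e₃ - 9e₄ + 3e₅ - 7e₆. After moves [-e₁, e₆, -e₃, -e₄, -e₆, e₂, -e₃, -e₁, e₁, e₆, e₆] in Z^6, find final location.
(-2, 10, 5, -10, 3, -5)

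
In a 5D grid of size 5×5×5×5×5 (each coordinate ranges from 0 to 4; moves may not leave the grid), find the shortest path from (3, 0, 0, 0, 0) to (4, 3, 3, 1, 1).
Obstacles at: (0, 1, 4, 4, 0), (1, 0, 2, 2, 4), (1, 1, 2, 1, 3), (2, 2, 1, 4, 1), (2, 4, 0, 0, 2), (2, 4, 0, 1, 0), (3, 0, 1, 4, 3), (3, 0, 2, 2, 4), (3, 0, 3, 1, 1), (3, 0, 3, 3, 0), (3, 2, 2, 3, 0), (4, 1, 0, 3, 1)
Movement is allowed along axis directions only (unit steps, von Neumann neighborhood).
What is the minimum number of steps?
9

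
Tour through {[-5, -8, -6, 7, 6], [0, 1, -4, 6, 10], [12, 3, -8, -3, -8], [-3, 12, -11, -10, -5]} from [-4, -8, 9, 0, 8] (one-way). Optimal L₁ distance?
128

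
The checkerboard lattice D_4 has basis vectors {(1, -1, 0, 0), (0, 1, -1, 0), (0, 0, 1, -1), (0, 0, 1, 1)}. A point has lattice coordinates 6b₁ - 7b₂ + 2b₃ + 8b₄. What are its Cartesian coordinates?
(6, -13, 17, 6)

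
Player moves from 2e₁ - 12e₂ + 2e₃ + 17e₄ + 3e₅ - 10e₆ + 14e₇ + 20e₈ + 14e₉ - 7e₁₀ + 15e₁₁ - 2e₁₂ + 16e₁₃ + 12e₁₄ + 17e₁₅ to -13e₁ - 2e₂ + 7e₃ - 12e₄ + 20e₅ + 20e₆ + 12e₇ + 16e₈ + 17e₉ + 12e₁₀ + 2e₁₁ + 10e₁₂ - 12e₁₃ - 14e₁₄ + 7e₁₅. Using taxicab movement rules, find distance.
223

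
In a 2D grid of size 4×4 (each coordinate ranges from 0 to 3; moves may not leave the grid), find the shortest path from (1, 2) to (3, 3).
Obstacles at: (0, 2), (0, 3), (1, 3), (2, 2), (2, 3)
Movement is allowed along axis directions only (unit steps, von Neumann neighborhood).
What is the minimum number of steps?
5
(one shortest path: (1, 2) → (1, 1) → (2, 1) → (3, 1) → (3, 2) → (3, 3))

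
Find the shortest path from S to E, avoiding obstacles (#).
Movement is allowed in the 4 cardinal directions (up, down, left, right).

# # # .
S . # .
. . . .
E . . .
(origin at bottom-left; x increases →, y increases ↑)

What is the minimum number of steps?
2
(one shortest path: (0, 2) → (0, 1) → (0, 0))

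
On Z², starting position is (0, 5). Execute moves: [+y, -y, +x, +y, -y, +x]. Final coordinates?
(2, 5)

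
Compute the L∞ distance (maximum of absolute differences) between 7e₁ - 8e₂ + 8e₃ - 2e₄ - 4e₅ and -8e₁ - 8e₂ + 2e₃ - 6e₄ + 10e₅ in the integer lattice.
15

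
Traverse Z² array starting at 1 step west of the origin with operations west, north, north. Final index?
(-2, 2)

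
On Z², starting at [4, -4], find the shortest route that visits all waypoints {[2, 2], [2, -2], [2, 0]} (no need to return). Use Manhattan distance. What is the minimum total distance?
8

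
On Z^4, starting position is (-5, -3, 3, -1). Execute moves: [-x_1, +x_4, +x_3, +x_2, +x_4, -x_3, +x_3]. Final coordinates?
(-6, -2, 4, 1)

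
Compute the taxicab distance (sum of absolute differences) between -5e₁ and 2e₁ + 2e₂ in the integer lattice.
9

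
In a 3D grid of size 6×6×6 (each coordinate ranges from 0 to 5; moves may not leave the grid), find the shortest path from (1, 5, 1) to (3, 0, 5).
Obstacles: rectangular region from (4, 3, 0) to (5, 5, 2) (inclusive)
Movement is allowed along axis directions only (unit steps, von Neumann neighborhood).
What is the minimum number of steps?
11
(one shortest path: (1, 5, 1) → (2, 5, 1) → (3, 5, 1) → (3, 4, 1) → (3, 3, 1) → (3, 2, 1) → (3, 1, 1) → (3, 0, 1) → (3, 0, 2) → (3, 0, 3) → (3, 0, 4) → (3, 0, 5))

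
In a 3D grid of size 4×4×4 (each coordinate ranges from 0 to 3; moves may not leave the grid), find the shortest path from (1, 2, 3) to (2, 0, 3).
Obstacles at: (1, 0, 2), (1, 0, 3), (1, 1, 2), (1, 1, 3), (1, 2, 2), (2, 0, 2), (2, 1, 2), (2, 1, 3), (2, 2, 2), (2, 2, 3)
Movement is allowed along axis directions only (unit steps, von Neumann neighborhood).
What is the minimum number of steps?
7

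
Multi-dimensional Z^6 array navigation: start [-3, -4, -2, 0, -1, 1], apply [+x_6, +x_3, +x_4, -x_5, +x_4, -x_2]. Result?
(-3, -5, -1, 2, -2, 2)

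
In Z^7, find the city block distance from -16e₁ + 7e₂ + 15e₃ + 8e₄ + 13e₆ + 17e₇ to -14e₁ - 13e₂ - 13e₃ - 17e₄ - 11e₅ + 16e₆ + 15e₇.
91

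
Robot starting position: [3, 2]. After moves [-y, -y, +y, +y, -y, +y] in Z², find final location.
(3, 2)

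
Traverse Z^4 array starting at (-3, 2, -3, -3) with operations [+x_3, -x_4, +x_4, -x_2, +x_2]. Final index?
(-3, 2, -2, -3)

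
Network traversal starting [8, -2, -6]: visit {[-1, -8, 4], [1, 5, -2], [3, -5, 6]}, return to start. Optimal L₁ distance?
68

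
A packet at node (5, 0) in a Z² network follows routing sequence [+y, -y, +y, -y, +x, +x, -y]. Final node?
(7, -1)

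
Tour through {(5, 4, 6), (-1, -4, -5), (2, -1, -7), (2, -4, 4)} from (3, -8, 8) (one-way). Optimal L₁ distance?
49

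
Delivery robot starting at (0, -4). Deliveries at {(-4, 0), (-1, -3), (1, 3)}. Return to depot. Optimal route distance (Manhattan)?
24
(one optimal route: (0, -4) → (-1, -3) → (-4, 0) → (1, 3) → (0, -4))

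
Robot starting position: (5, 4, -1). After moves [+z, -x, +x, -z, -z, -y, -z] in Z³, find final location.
(5, 3, -3)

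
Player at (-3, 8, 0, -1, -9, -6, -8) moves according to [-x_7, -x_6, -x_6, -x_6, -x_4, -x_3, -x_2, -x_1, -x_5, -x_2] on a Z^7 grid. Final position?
(-4, 6, -1, -2, -10, -9, -9)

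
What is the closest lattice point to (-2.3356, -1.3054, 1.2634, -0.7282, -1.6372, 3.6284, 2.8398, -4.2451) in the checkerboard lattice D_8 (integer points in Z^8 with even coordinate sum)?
(-2, -1, 1, -1, -2, 4, 3, -4)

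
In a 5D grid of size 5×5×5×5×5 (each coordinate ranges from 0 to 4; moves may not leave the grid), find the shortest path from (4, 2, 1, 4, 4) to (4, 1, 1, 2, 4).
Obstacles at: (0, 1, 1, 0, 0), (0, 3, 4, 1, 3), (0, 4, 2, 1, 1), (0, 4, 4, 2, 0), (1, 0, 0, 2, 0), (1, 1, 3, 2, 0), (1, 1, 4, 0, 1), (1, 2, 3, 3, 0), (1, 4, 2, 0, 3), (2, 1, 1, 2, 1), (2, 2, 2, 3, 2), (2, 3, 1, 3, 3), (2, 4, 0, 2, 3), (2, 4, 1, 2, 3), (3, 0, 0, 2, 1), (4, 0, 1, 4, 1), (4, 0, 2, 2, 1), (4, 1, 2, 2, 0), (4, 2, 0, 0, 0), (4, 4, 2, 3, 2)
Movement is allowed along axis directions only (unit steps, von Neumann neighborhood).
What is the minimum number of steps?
3
(one shortest path: (4, 2, 1, 4, 4) → (4, 1, 1, 4, 4) → (4, 1, 1, 3, 4) → (4, 1, 1, 2, 4))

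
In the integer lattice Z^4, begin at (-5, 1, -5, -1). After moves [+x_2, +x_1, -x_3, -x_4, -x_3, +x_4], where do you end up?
(-4, 2, -7, -1)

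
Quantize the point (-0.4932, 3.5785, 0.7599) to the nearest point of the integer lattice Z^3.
(0, 4, 1)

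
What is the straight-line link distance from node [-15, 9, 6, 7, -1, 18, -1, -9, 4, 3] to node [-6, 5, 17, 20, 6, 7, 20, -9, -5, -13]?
36.5377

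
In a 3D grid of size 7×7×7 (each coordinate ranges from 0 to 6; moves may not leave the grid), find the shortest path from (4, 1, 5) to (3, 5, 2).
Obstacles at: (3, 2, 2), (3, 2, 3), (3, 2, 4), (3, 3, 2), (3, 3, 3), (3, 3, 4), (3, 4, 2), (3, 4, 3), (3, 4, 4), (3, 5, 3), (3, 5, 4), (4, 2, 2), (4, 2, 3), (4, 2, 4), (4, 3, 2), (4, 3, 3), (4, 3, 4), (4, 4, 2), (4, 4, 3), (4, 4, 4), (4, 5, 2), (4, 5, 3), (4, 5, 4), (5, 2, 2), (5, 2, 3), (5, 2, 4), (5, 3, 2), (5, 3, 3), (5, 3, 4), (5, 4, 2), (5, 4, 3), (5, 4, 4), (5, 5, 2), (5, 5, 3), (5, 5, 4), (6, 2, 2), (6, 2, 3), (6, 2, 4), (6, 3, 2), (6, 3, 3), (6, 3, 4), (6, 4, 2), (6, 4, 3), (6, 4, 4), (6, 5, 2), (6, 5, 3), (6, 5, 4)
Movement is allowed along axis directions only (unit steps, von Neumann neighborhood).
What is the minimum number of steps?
10
(one shortest path: (4, 1, 5) → (3, 1, 5) → (2, 1, 5) → (2, 2, 5) → (2, 3, 5) → (2, 4, 5) → (2, 5, 5) → (2, 5, 4) → (2, 5, 3) → (2, 5, 2) → (3, 5, 2))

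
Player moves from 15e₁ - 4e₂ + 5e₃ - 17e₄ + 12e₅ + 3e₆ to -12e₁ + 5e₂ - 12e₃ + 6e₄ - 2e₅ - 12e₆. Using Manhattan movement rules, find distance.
105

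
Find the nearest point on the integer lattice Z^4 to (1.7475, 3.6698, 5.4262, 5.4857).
(2, 4, 5, 5)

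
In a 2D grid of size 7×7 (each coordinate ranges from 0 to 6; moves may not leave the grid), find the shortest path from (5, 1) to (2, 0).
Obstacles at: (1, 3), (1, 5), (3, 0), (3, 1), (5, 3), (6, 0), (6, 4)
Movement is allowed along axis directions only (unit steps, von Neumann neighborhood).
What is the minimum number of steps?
6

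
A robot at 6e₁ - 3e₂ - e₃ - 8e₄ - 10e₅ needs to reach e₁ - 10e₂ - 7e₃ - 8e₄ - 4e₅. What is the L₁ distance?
24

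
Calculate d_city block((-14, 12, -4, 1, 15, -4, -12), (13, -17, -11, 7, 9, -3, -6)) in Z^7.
82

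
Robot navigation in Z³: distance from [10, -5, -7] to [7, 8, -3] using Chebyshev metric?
13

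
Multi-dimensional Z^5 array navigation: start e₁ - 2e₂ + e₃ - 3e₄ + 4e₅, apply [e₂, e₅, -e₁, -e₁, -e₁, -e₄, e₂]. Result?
(-2, 0, 1, -4, 5)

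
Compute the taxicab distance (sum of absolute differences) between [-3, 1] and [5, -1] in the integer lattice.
10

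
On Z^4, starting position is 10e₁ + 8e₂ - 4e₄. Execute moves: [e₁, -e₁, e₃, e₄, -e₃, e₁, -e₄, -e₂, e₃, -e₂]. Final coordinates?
(11, 6, 1, -4)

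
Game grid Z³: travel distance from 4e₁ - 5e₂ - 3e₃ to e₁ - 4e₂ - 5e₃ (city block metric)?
6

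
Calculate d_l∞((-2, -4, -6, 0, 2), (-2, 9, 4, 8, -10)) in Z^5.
13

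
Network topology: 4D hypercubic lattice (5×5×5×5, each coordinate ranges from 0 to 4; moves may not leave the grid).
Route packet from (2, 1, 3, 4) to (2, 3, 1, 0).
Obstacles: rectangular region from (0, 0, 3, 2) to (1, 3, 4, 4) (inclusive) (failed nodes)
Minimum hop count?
8
(one shortest path: (2, 1, 3, 4) → (2, 2, 3, 4) → (2, 3, 3, 4) → (2, 3, 2, 4) → (2, 3, 1, 4) → (2, 3, 1, 3) → (2, 3, 1, 2) → (2, 3, 1, 1) → (2, 3, 1, 0))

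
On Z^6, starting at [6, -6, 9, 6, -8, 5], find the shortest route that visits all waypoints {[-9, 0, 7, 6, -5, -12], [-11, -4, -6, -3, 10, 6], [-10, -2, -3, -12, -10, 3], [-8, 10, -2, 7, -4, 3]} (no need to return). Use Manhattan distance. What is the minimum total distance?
158
(one optimal route: (6, -6, 9, 6, -8, 5) → (-9, 0, 7, 6, -5, -12) → (-8, 10, -2, 7, -4, 3) → (-10, -2, -3, -12, -10, 3) → (-11, -4, -6, -3, 10, 6))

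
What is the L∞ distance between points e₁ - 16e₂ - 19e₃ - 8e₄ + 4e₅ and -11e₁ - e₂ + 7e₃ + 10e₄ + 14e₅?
26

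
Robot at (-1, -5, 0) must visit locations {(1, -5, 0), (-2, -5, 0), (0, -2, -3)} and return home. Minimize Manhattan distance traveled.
18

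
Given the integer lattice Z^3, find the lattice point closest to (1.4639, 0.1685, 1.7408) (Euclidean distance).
(1, 0, 2)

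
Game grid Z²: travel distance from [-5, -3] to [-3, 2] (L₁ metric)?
7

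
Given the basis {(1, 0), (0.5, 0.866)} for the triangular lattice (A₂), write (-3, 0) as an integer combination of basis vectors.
-3b₁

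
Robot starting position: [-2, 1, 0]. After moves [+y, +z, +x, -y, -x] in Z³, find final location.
(-2, 1, 1)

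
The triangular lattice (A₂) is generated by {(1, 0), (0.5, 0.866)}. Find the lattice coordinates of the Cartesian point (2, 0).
2b₁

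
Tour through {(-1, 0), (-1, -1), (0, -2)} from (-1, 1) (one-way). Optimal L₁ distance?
4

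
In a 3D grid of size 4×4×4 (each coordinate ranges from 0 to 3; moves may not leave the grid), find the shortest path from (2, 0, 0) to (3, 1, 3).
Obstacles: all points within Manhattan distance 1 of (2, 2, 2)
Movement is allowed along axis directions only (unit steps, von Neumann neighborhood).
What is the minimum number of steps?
5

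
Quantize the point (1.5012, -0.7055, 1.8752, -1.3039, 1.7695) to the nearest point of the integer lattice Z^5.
(2, -1, 2, -1, 2)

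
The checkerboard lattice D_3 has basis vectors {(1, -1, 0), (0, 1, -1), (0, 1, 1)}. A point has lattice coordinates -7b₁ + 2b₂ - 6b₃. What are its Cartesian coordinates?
(-7, 3, -8)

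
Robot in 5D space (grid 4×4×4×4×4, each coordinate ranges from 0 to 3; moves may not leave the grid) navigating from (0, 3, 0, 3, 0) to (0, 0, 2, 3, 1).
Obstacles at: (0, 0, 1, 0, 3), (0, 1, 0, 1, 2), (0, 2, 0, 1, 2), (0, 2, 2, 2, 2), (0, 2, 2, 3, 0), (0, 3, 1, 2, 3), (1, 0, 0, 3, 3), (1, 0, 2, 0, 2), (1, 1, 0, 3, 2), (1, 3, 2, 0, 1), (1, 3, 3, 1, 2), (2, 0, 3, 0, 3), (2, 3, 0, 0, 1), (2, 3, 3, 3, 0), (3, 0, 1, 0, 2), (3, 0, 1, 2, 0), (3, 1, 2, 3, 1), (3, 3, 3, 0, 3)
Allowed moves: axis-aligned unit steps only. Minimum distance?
6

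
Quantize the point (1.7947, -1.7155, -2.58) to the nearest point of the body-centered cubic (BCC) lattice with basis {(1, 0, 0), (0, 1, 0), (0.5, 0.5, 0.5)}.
(1.5, -1.5, -2.5)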